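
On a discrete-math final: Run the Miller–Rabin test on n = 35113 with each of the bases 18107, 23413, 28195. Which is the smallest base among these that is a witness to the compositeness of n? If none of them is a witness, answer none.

23413

n − 1 = 35112 = 2^3 · 4389, so s = 3 and d = 4389.
Base 18107: x_0 = 18107^4389 mod 35113 = 14646. x_0 is neither 1 nor 35112, so continue squaring. x_1 = 14646^2 mod 35113 = 35112. x_1 ≡ −1, so 18107 is not a witness.
Base 23413: x_0 = 23413^4389 mod 35113 = 9984. x_0 is neither 1 nor 35112, so continue squaring. x_1 = 9984^2 mod 35113 = 29562. x_2 = 29562^2 mod 35113 = 19500. Reached i = s−1 = 2 without hitting −1: 23413 is a Miller–Rabin witness and 35113 is composite.
Base 28195: x_0 = 28195^4389 mod 35113 = 8770. x_0 is neither 1 nor 35112, so continue squaring. x_1 = 8770^2 mod 35113 = 15430. x_2 = 15430^2 mod 35113 = 18760. Reached i = s−1 = 2 without hitting −1: 28195 is a Miller–Rabin witness and 35113 is composite.
The smallest witness among the given bases is 23413.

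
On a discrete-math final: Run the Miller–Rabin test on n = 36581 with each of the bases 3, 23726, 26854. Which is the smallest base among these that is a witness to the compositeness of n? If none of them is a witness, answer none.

3

n − 1 = 36580 = 2^2 · 9145, so s = 2 and d = 9145.
Base 3: x_0 = 3^9145 mod 36581 = 25949. x_0 is neither 1 nor 36580, so continue squaring. x_1 = 25949^2 mod 36581 = 4134. Reached i = s−1 = 1 without hitting −1: 3 is a Miller–Rabin witness and 36581 is composite.
Base 23726: x_0 = 23726^9145 mod 36581 = 27399. x_0 is neither 1 nor 36580, so continue squaring. x_1 = 27399^2 mod 36581 = 26500. Reached i = s−1 = 1 without hitting −1: 23726 is a Miller–Rabin witness and 36581 is composite.
Base 26854: x_0 = 26854^9145 mod 36581 = 21664. x_0 is neither 1 nor 36580, so continue squaring. x_1 = 21664^2 mod 36581 = 31247. Reached i = s−1 = 1 without hitting −1: 26854 is a Miller–Rabin witness and 36581 is composite.
The smallest witness among the given bases is 3.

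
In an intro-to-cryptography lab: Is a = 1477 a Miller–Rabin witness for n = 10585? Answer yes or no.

yes

n − 1 = 10584 = 2^3 · 1323, so s = 3 and d = 1323.
By repeated squaring, 1477^1323 ≡ 5643 (mod 10585).
x_0 = 1477^1323 mod 10585 = 5643.
x_0 is neither 1 nor 10584, so continue squaring.
x_1 = 5643^2 mod 10585 = 3769.
x_2 = 3769^2 mod 10585 = 291.
Reached i = s−1 = 2 without hitting −1: 1477 is a Miller–Rabin witness and 10585 is composite.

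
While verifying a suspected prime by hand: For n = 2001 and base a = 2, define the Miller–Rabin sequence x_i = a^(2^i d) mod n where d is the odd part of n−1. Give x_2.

745

n − 1 = 2000 = 2^4 · 125, so s = 4 and d = 125.
x_0 = 2^125 mod 2001 = 1580.
x_1 = 1580^2 mod 2001 = 1153.
x_2 = 1153^2 mod 2001 = 745.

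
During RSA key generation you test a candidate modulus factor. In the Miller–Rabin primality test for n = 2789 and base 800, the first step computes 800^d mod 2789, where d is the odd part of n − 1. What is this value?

n − 1 = 2788 = 2^2 · 697, so s = 2 and d = 697.
800^697 mod 2789 = 167.

167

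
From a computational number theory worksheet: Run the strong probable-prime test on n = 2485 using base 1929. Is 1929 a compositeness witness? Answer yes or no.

n − 1 = 2484 = 2^2 · 621, so s = 2 and d = 621.
x_0 = 1929^621 mod 2485 = 169.
x_0 is neither 1 nor 2484, so continue squaring.
x_1 = 169^2 mod 2485 = 1226.
Reached i = s−1 = 1 without hitting −1: 1929 is a Miller–Rabin witness and 2485 is composite.

yes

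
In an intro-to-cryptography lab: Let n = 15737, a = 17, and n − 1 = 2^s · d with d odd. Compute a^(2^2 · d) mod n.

15736

n − 1 = 15736 = 2^3 · 1967, so s = 3 and d = 1967.
x_0 = 17^1967 mod 15737 = 15555.
x_1 = 15555^2 mod 15737 = 1650.
x_2 = 1650^2 mod 15737 = 15736.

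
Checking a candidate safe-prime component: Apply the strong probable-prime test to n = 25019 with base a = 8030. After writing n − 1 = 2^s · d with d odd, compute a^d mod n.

23951

n − 1 = 25018 = 2^1 · 12509, so s = 1 and d = 12509.
8030^12509 mod 25019 = 23951.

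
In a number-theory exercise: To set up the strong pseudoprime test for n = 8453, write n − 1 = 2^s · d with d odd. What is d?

2113

Halving: 8452 → 4226 → 2113; 2113 is odd.
So 8452 = 2^2 · 2113.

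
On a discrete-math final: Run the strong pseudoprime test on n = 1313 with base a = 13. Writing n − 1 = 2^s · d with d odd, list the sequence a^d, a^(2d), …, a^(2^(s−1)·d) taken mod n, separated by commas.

n − 1 = 1312 = 2^5 · 41, so s = 5 and d = 41.
x_0 = 13^41 mod 1313 = 468.
x_1 = 468^2 mod 1313 = 1066.
x_2 = 1066^2 mod 1313 = 611.
x_3 = 611^2 mod 1313 = 429.
x_4 = 429^2 mod 1313 = 221.

468, 1066, 611, 429, 221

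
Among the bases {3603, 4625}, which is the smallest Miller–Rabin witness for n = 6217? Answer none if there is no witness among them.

n − 1 = 6216 = 2^3 · 777, so s = 3 and d = 777.
Base 3603: x_0 = 3603^777 mod 6217 = 935. x_0 is neither 1 nor 6216, so continue squaring. x_1 = 935^2 mod 6217 = 3845. x_2 = 3845^2 mod 6217 = 6216. x_2 ≡ −1, so 3603 is not a witness.
Base 4625: x_0 = 4625^777 mod 6217 = 5282. x_0 is neither 1 nor 6216, so continue squaring. x_1 = 5282^2 mod 6217 = 3845. x_2 = 3845^2 mod 6217 = 6216. x_2 ≡ −1, so 4625 is not a witness.
No listed base is a witness for 6217.

none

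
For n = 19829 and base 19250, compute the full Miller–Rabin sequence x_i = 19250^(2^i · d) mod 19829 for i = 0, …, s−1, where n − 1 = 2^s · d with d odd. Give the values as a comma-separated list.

n − 1 = 19828 = 2^2 · 4957, so s = 2 and d = 4957.
x_0 = 19250^4957 mod 19829 = 2883.
x_1 = 2883^2 mod 19829 = 3338.

2883, 3338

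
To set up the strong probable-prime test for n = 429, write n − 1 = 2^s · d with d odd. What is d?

107

Halving: 428 → 214 → 107; 107 is odd.
So 428 = 2^2 · 107.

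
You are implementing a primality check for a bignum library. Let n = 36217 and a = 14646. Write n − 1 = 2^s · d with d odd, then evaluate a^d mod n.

n − 1 = 36216 = 2^3 · 4527, so s = 3 and d = 4527.
Repeated squaring mod 36217: 14646^1 ≡ 14646, 14646^2 ≡ 28242, 14646^4 ≡ 3573, 14646^8 ≡ 17945, 14646^16 ≡ 17678, 14646^32 ≡ 31408, 14646^64 ≡ 20035, 14646^128 ≡ 8214, 14646^256 ≡ 33742, 14646^512 ≡ 4952, 14646^1024 ≡ 3395, 14646^2048 ≡ 9019, 14646^4096 ≡ 35196.
4527 = 4096 + 256 + 128 + 32 + 8 + 4 + 2 + 1, so 14646^4527 ≡ 35196·33742·8214·31408·17945·3573·28242·14646 ≡ 19270 (mod 36217).

19270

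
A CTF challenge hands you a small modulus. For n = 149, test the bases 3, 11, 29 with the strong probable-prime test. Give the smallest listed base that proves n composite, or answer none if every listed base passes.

none

n − 1 = 148 = 2^2 · 37, so s = 2 and d = 37.
Base 3: x_0 = 3^37 mod 149 = 44. x_0 is neither 1 nor 148, so continue squaring. x_1 = 44^2 mod 149 = 148. x_1 ≡ −1, so 3 is not a witness.
Base 11: x_0 = 11^37 mod 149 = 105. x_0 is neither 1 nor 148, so continue squaring. x_1 = 105^2 mod 149 = 148. x_1 ≡ −1, so 11 is not a witness.
Base 29: x_0 = 29^37 mod 149 = 1. x_0 = 1, so 29 is not a witness.
No listed base is a witness for 149.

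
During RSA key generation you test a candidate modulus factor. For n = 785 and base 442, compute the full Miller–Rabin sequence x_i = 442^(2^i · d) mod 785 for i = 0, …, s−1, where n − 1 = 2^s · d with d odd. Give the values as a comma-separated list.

n − 1 = 784 = 2^4 · 49, so s = 4 and d = 49.
x_0 = 442^49 mod 785 = 282.
x_1 = 282^2 mod 785 = 239.
x_2 = 239^2 mod 785 = 601.
x_3 = 601^2 mod 785 = 101.

282, 239, 601, 101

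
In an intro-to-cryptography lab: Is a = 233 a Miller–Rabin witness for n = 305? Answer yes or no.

n − 1 = 304 = 2^4 · 19, so s = 4 and d = 19.
Repeated squaring mod 305: 233^1 ≡ 233, 233^2 ≡ 304, 233^4 ≡ 1, 233^8 ≡ 1, 233^16 ≡ 1.
19 = 16 + 2 + 1, so 233^19 ≡ 1·304·233 ≡ 72 (mod 305).
x_0 = 233^19 mod 305 = 72.
x_0 is neither 1 nor 304, so continue squaring.
x_1 = 72^2 mod 305 = 304.
x_1 ≡ −1, so 233 is not a witness.

no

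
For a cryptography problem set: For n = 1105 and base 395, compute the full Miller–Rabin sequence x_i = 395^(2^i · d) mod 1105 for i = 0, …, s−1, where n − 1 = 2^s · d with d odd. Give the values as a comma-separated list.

n − 1 = 1104 = 2^4 · 69, so s = 4 and d = 69.
x_0 = 395^69 mod 1105 = 395.
x_1 = 395^2 mod 1105 = 220.
x_2 = 220^2 mod 1105 = 885.
x_3 = 885^2 mod 1105 = 885.

395, 220, 885, 885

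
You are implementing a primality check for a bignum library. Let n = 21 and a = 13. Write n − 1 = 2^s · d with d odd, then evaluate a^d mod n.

13

n − 1 = 20 = 2^2 · 5, so s = 2 and d = 5.
By repeated squaring, 13^5 ≡ 13 (mod 21).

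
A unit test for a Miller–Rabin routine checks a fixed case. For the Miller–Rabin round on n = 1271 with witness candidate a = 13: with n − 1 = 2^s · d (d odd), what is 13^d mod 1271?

n − 1 = 1270 = 2^1 · 635, so s = 1 and d = 635.
13^635 mod 1271 = 68.

68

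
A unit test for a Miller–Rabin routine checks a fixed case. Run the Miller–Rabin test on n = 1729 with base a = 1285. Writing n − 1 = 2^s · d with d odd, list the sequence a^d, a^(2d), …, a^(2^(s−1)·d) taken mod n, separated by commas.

512, 1065, 1, 1, 1, 1

n − 1 = 1728 = 2^6 · 27, so s = 6 and d = 27.
x_0 = 1285^27 mod 1729 = 512.
x_1 = 512^2 mod 1729 = 1065.
x_2 = 1065^2 mod 1729 = 1.
x_3 = 1^2 mod 1729 = 1.
x_4 = 1^2 mod 1729 = 1.
x_5 = 1^2 mod 1729 = 1.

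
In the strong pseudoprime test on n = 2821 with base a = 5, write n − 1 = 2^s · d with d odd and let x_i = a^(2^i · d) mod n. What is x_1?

n − 1 = 2820 = 2^2 · 705, so s = 2 and d = 705.
x_0 = 5^705 mod 2821 = 993.
x_1 = 993^2 mod 2821 = 1520.

1520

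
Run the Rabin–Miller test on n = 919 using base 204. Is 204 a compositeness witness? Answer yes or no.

n − 1 = 918 = 2^1 · 459, so s = 1 and d = 459.
Repeated squaring mod 919: 204^1 ≡ 204, 204^2 ≡ 261, 204^4 ≡ 115, 204^8 ≡ 359, 204^16 ≡ 221, 204^32 ≡ 134, 204^64 ≡ 495, 204^128 ≡ 571, 204^256 ≡ 715.
459 = 256 + 128 + 64 + 8 + 2 + 1, so 204^459 ≡ 715·571·495·359·261·204 ≡ 918 (mod 919).
x_0 = 204^459 mod 919 = 918.
x_0 = 918 ≡ −1, so 204 is not a witness.

no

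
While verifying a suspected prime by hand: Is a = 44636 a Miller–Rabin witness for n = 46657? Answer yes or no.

no

n − 1 = 46656 = 2^6 · 729, so s = 6 and d = 729.
Repeated squaring mod 46657: 44636^1 ≡ 44636, 44636^2 ≡ 25282, 44636^4 ≡ 25281, 44636^8 ≡ 21375, 44636^16 ≡ 25281, 44636^32 ≡ 21375, 44636^64 ≡ 25281, 44636^128 ≡ 21375, 44636^256 ≡ 25281, 44636^512 ≡ 21375.
729 = 512 + 128 + 64 + 16 + 8 + 1, so 44636^729 ≡ 21375·21375·25281·25281·21375·44636 ≡ 5507 (mod 46657).
x_0 = 44636^729 mod 46657 = 5507.
x_0 is neither 1 nor 46656, so continue squaring.
x_1 = 5507^2 mod 46657 = 46656.
x_1 ≡ −1, so 44636 is not a witness.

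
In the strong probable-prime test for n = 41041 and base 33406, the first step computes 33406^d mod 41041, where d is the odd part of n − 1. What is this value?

n − 1 = 41040 = 2^4 · 2565, so s = 4 and d = 2565.
33406^2565 mod 41041 = 34308.

34308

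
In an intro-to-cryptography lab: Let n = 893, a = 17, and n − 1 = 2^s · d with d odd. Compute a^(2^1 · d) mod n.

538

n − 1 = 892 = 2^2 · 223, so s = 2 and d = 223.
x_0 = 17^223 mod 893 = 157.
x_1 = 157^2 mod 893 = 538.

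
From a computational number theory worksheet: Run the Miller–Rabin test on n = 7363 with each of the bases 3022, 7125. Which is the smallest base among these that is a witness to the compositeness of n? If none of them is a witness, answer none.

7125

n − 1 = 7362 = 2^1 · 3681, so s = 1 and d = 3681.
Base 3022: x_0 = 3022^3681 mod 7363 = 7362. x_0 = 7362 ≡ −1, so 3022 is not a witness.
Base 7125: x_0 = 7125^3681 mod 7363 = 1257. x_0 ∉ {1, 7362} and s = 1, so 7125 is a Miller–Rabin witness and 7363 is composite.
The smallest witness among the given bases is 7125.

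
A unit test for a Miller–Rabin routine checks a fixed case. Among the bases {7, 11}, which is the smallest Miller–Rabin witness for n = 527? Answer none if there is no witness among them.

7

n − 1 = 526 = 2^1 · 263, so s = 1 and d = 263.
Base 7: x_0 = 7^263 mod 527 = 165. x_0 ∉ {1, 526} and s = 1, so 7 is a Miller–Rabin witness and 527 is composite.
Base 11: x_0 = 11^263 mod 527 = 105. x_0 ∉ {1, 526} and s = 1, so 11 is a Miller–Rabin witness and 527 is composite.
The smallest witness among the given bases is 7.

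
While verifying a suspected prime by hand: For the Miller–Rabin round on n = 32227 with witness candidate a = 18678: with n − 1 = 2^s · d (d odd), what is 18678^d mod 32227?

13051

n − 1 = 32226 = 2^1 · 16113, so s = 1 and d = 16113.
18678^16113 mod 32227 = 13051.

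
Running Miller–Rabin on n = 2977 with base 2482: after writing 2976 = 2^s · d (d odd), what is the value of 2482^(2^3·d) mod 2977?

1418

n − 1 = 2976 = 2^5 · 93, so s = 5 and d = 93.
Repeated squaring mod 2977: 2482^1 ≡ 2482, 2482^2 ≡ 911, 2482^4 ≡ 2315, 2482^8 ≡ 625, 2482^16 ≡ 638, 2482^32 ≡ 2172, 2482^64 ≡ 2016.
93 = 64 + 16 + 8 + 4 + 1, so 2482^93 ≡ 2016·638·625·2315·2482 ≡ 2950 (mod 2977).
x_0 = 2950.
x_1 = 2950^2 mod 2977 = 729.
x_2 = 729^2 mod 2977 = 1535.
x_3 = 1535^2 mod 2977 = 1418.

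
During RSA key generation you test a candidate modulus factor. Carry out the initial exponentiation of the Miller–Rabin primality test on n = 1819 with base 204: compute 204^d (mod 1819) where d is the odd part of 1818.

n − 1 = 1818 = 2^1 · 909, so s = 1 and d = 909.
204^909 mod 1819 = 595.

595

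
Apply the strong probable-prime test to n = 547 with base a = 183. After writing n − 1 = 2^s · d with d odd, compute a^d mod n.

n − 1 = 546 = 2^1 · 273, so s = 1 and d = 273.
Repeated squaring mod 547: 183^1 ≡ 183, 183^2 ≡ 122, 183^4 ≡ 115, 183^8 ≡ 97, 183^16 ≡ 110, 183^32 ≡ 66, 183^64 ≡ 527, 183^128 ≡ 400, 183^256 ≡ 276.
273 = 256 + 16 + 1, so 183^273 ≡ 276·110·183 ≡ 1 (mod 547).

1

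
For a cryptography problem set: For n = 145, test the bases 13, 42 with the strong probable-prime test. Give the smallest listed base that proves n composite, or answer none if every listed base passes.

13

n − 1 = 144 = 2^4 · 9, so s = 4 and d = 9.
Base 13: x_0 = 13^9 mod 145 = 63. x_0 is neither 1 nor 144, so continue squaring. x_1 = 63^2 mod 145 = 54. x_2 = 54^2 mod 145 = 16. x_3 = 16^2 mod 145 = 111. Reached i = s−1 = 3 without hitting −1: 13 is a Miller–Rabin witness and 145 is composite.
Base 42: x_0 = 42^9 mod 145 = 92. x_0 is neither 1 nor 144, so continue squaring. x_1 = 92^2 mod 145 = 54. x_2 = 54^2 mod 145 = 16. x_3 = 16^2 mod 145 = 111. Reached i = s−1 = 3 without hitting −1: 42 is a Miller–Rabin witness and 145 is composite.
The smallest witness among the given bases is 13.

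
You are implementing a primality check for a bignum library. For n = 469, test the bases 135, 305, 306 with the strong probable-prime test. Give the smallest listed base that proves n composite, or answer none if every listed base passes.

none

n − 1 = 468 = 2^2 · 117, so s = 2 and d = 117.
Base 135: x_0 = 135^117 mod 469 = 1. x_0 = 1, so 135 is not a witness.
Base 305: x_0 = 305^117 mod 469 = 1. x_0 = 1, so 305 is not a witness.
Base 306: x_0 = 306^117 mod 469 = 468. x_0 = 468 ≡ −1, so 306 is not a witness.
No listed base is a witness for 469.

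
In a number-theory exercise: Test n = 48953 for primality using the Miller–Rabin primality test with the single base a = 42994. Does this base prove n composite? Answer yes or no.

no

n − 1 = 48952 = 2^3 · 6119, so s = 3 and d = 6119.
Repeated squaring mod 48953: 42994^1 ≡ 42994, 42994^2 ≡ 18756, 42994^4 ≡ 11278, 42994^8 ≡ 13390, 42994^16 ≡ 26214, 42994^32 ≡ 20535, 42994^64 ≡ 5083, 42994^128 ≡ 38658, 42994^256 ≡ 3780, 42994^512 ≡ 43077, 42994^1024 ≡ 15511, 42994^2048 ≡ 36079, 42994^4096 ≡ 33971.
6119 = 4096 + 1024 + 512 + 256 + 128 + 64 + 32 + 4 + 2 + 1, so 42994^6119 ≡ 33971·15511·43077·3780·38658·5083·20535·11278·18756·42994 ≡ 7234 (mod 48953).
x_0 = 42994^6119 mod 48953 = 7234.
x_0 is neither 1 nor 48952, so continue squaring.
x_1 = 7234^2 mod 48953 = 48952.
x_1 ≡ −1, so 42994 is not a witness.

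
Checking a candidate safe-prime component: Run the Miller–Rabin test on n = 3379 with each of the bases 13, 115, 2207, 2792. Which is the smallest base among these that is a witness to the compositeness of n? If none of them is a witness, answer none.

13

n − 1 = 3378 = 2^1 · 1689, so s = 1 and d = 1689.
Base 13: x_0 = 13^1689 mod 3379 = 1176. x_0 ∉ {1, 3378} and s = 1, so 13 is a Miller–Rabin witness and 3379 is composite.
Base 115: x_0 = 115^1689 mod 3379 = 2321. x_0 ∉ {1, 3378} and s = 1, so 115 is a Miller–Rabin witness and 3379 is composite.
Base 2207: x_0 = 2207^1689 mod 3379 = 154. x_0 ∉ {1, 3378} and s = 1, so 2207 is a Miller–Rabin witness and 3379 is composite.
Base 2792: x_0 = 2792^1689 mod 3379 = 2744. x_0 ∉ {1, 3378} and s = 1, so 2792 is a Miller–Rabin witness and 3379 is composite.
The smallest witness among the given bases is 13.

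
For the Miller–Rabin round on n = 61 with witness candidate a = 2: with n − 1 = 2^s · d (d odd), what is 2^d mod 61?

11

n − 1 = 60 = 2^2 · 15, so s = 2 and d = 15.
Repeated squaring mod 61: 2^1 ≡ 2, 2^2 ≡ 4, 2^4 ≡ 16, 2^8 ≡ 12.
15 = 8 + 4 + 2 + 1, so 2^15 ≡ 12·16·4·2 ≡ 11 (mod 61).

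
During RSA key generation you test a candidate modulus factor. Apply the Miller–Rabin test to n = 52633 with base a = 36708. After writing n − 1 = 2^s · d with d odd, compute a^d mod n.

n − 1 = 52632 = 2^3 · 6579, so s = 3 and d = 6579.
Repeated squaring mod 52633: 36708^1 ≡ 36708, 36708^2 ≡ 19831, 36708^4 ≡ 47418, 36708^8 ≡ 37597, 36708^16 ≡ 22561, 36708^32 ≡ 37611, 36708^64 ≡ 22813, 36708^128 ≡ 50498, 36708^256 ≡ 31787, 36708^512 ≡ 17668, 36708^1024 ≡ 44534, 36708^2048 ≡ 13083, 36708^4096 ≡ 2373.
6579 = 4096 + 2048 + 256 + 128 + 32 + 16 + 2 + 1, so 36708^6579 ≡ 2373·13083·31787·50498·37611·22561·19831·36708 ≡ 18333 (mod 52633).

18333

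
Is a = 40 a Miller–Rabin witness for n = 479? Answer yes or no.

no

n − 1 = 478 = 2^1 · 239, so s = 1 and d = 239.
x_0 = 40^239 mod 479 = 1.
x_0 = 1, so 40 is not a witness.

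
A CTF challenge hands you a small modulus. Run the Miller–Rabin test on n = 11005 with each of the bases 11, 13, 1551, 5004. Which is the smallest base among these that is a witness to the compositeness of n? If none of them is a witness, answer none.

n − 1 = 11004 = 2^2 · 2751, so s = 2 and d = 2751.
Base 11: x_0 = 11^2751 mod 11005 = 8211. x_0 is neither 1 nor 11004, so continue squaring. x_1 = 8211^2 mod 11005 = 3891. Reached i = s−1 = 1 without hitting −1: 11 is a Miller–Rabin witness and 11005 is composite.
Base 13: x_0 = 13^2751 mod 11005 = 7827. x_0 is neither 1 nor 11004, so continue squaring. x_1 = 7827^2 mod 11005 = 8099. Reached i = s−1 = 1 without hitting −1: 13 is a Miller–Rabin witness and 11005 is composite.
Base 1551: x_0 = 1551^2751 mod 11005 = 7906. x_0 is neither 1 nor 11004, so continue squaring. x_1 = 7906^2 mod 11005 = 7441. Reached i = s−1 = 1 without hitting −1: 1551 is a Miller–Rabin witness and 11005 is composite.
Base 5004: x_0 = 5004^2751 mod 11005 = 3549. x_0 is neither 1 nor 11004, so continue squaring. x_1 = 3549^2 mod 11005 = 5681. Reached i = s−1 = 1 without hitting −1: 5004 is a Miller–Rabin witness and 11005 is composite.
The smallest witness among the given bases is 11.

11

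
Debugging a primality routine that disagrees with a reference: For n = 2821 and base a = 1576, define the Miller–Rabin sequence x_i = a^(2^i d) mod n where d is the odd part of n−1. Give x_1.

n − 1 = 2820 = 2^2 · 705, so s = 2 and d = 705.
x_0 = 1576^705 mod 2821 = 92.
x_1 = 92^2 mod 2821 = 1.

1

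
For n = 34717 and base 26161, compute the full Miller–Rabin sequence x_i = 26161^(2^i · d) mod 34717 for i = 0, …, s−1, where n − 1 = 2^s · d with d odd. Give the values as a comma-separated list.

n − 1 = 34716 = 2^2 · 8679, so s = 2 and d = 8679.
x_0 = 26161^8679 mod 34717 = 23227.
x_1 = 23227^2 mod 34717 = 26066.

23227, 26066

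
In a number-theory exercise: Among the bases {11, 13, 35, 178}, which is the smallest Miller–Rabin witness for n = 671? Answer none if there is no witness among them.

11

n − 1 = 670 = 2^1 · 335, so s = 1 and d = 335.
Base 11: x_0 = 11^335 mod 671 = 660. x_0 ∉ {1, 670} and s = 1, so 11 is a Miller–Rabin witness and 671 is composite.
Base 13: x_0 = 13^335 mod 671 = 230. x_0 ∉ {1, 670} and s = 1, so 13 is a Miller–Rabin witness and 671 is composite.
Base 35: x_0 = 35^335 mod 671 = 406. x_0 ∉ {1, 670} and s = 1, so 35 is a Miller–Rabin witness and 671 is composite.
Base 178: x_0 = 178^335 mod 671 = 230. x_0 ∉ {1, 670} and s = 1, so 178 is a Miller–Rabin witness and 671 is composite.
The smallest witness among the given bases is 11.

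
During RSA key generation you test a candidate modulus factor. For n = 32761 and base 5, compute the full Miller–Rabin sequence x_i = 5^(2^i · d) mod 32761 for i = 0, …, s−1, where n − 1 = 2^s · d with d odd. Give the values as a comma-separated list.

11585, 23169, 13576

n − 1 = 32760 = 2^3 · 4095, so s = 3 and d = 4095.
x_0 = 5^4095 mod 32761 = 11585.
x_1 = 11585^2 mod 32761 = 23169.
x_2 = 23169^2 mod 32761 = 13576.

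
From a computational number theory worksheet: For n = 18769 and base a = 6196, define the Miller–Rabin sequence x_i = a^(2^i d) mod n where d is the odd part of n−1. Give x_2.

10137

n − 1 = 18768 = 2^4 · 1173, so s = 4 and d = 1173.
By repeated squaring, 6196^1173 ≡ 9052 (mod 18769).
x_0 = 9052.
x_1 = 9052^2 mod 18769 = 12019.
x_2 = 12019^2 mod 18769 = 10137.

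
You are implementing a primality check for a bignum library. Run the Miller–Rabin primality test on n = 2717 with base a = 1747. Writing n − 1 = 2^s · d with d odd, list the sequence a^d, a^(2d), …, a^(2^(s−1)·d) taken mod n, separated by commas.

1633, 1312

n − 1 = 2716 = 2^2 · 679, so s = 2 and d = 679.
x_0 = 1747^679 mod 2717 = 1633.
x_1 = 1633^2 mod 2717 = 1312.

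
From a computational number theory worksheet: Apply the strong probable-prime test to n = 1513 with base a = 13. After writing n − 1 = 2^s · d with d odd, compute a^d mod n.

n − 1 = 1512 = 2^3 · 189, so s = 3 and d = 189.
13^189 mod 1513 = 642.

642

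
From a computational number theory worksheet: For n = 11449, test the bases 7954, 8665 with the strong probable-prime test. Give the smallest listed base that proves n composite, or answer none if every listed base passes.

none

n − 1 = 11448 = 2^3 · 1431, so s = 3 and d = 1431.
Base 7954: x_0 = 7954^1431 mod 11449 = 1. x_0 = 1, so 7954 is not a witness.
Base 8665: x_0 = 8665^1431 mod 11449 = 1. x_0 = 1, so 8665 is not a witness.
No listed base is a witness for 11449.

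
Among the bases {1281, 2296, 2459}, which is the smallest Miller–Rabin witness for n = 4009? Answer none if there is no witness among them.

n − 1 = 4008 = 2^3 · 501, so s = 3 and d = 501.
Base 1281: x_0 = 1281^501 mod 4009 = 4008. x_0 = 4008 ≡ −1, so 1281 is not a witness.
Base 2296: x_0 = 2296^501 mod 4009 = 520. x_0 is neither 1 nor 4008, so continue squaring. x_1 = 520^2 mod 4009 = 1797. x_2 = 1797^2 mod 4009 = 1964. Reached i = s−1 = 2 without hitting −1: 2296 is a Miller–Rabin witness and 4009 is composite.
Base 2459: x_0 = 2459^501 mod 4009 = 1329. x_0 is neither 1 nor 4008, so continue squaring. x_1 = 1329^2 mod 4009 = 2281. x_2 = 2281^2 mod 4009 = 3288. Reached i = s−1 = 2 without hitting −1: 2459 is a Miller–Rabin witness and 4009 is composite.
The smallest witness among the given bases is 2296.

2296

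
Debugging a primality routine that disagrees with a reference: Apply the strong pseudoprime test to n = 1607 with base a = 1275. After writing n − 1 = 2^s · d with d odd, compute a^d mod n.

1

n − 1 = 1606 = 2^1 · 803, so s = 1 and d = 803.
1275^803 mod 1607 = 1.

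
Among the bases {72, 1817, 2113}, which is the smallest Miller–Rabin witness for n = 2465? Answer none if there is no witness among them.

1817

n − 1 = 2464 = 2^5 · 77, so s = 5 and d = 77.
Base 72: x_0 = 72^77 mod 2465 = 1177. x_0 is neither 1 nor 2464, so continue squaring. x_1 = 1177^2 mod 2465 = 2464. x_1 ≡ −1, so 72 is not a witness.
Base 1817: x_0 = 1817^77 mod 2465 = 597. x_0 is neither 1 nor 2464, so continue squaring. x_1 = 597^2 mod 2465 = 1449. x_2 = 1449^2 mod 2465 = 1886. x_3 = 1886^2 mod 2465 = 1. x_3 = 1 but x_2 ≠ ±1, a nontrivial square root of 1 — 1817 is a witness and 2465 is composite.
Base 2113: x_0 = 2113^77 mod 2465 = 88. x_0 is neither 1 nor 2464, so continue squaring. x_1 = 88^2 mod 2465 = 349. x_2 = 349^2 mod 2465 = 1016. x_3 = 1016^2 mod 2465 = 1886. x_4 = 1886^2 mod 2465 = 1. x_4 = 1 but x_3 ≠ ±1, a nontrivial square root of 1 — 2113 is a witness and 2465 is composite.
The smallest witness among the given bases is 1817.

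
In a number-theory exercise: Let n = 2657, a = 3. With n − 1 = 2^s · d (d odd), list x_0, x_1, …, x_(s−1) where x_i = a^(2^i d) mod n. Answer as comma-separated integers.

2644, 169, 1991, 2494, 2656

n − 1 = 2656 = 2^5 · 83, so s = 5 and d = 83.
x_0 = 3^83 mod 2657 = 2644.
x_1 = 2644^2 mod 2657 = 169.
x_2 = 169^2 mod 2657 = 1991.
x_3 = 1991^2 mod 2657 = 2494.
x_4 = 2494^2 mod 2657 = 2656.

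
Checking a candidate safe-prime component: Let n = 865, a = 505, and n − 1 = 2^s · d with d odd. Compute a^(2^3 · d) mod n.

n − 1 = 864 = 2^5 · 27, so s = 5 and d = 27.
x_0 = 505^27 mod 865 = 575.
x_1 = 575^2 mod 865 = 195.
x_2 = 195^2 mod 865 = 830.
x_3 = 830^2 mod 865 = 360.

360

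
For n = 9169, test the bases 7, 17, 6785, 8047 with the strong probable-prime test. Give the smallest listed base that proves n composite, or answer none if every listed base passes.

7

n − 1 = 9168 = 2^4 · 573, so s = 4 and d = 573.
Base 7: x_0 = 7^573 mod 9169 = 7374. x_0 is neither 1 nor 9168, so continue squaring. x_1 = 7374^2 mod 9169 = 3706. x_2 = 3706^2 mod 9169 = 8443. x_3 = 8443^2 mod 9169 = 4443. Reached i = s−1 = 3 without hitting −1: 7 is a Miller–Rabin witness and 9169 is composite.
Base 17: x_0 = 17^573 mod 9169 = 2614. x_0 is neither 1 nor 9168, so continue squaring. x_1 = 2614^2 mod 9169 = 2091. x_2 = 2091^2 mod 9169 = 7837. x_3 = 7837^2 mod 9169 = 4607. Reached i = s−1 = 3 without hitting −1: 17 is a Miller–Rabin witness and 9169 is composite.
Base 6785: x_0 = 6785^573 mod 9169 = 9117. x_0 is neither 1 nor 9168, so continue squaring. x_1 = 9117^2 mod 9169 = 2704. x_2 = 2704^2 mod 9169 = 3923. x_3 = 3923^2 mod 9169 = 4347. Reached i = s−1 = 3 without hitting −1: 6785 is a Miller–Rabin witness and 9169 is composite.
Base 8047: x_0 = 8047^573 mod 9169 = 6086. x_0 is neither 1 nor 9168, so continue squaring. x_1 = 6086^2 mod 9169 = 5805. x_2 = 5805^2 mod 9169 = 1950. x_3 = 1950^2 mod 9169 = 6534. Reached i = s−1 = 3 without hitting −1: 8047 is a Miller–Rabin witness and 9169 is composite.
The smallest witness among the given bases is 7.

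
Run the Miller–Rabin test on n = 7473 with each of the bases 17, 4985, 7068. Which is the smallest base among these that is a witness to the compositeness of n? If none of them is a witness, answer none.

n − 1 = 7472 = 2^4 · 467, so s = 4 and d = 467.
Base 17: x_0 = 17^467 mod 7473 = 3152. x_0 is neither 1 nor 7472, so continue squaring. x_1 = 3152^2 mod 7473 = 3487. x_2 = 3487^2 mod 7473 = 598. x_3 = 598^2 mod 7473 = 6373. Reached i = s−1 = 3 without hitting −1: 17 is a Miller–Rabin witness and 7473 is composite.
Base 4985: x_0 = 4985^467 mod 7473 = 5477. x_0 is neither 1 nor 7472, so continue squaring. x_1 = 5477^2 mod 7473 = 907. x_2 = 907^2 mod 7473 = 619. x_3 = 619^2 mod 7473 = 2038. Reached i = s−1 = 3 without hitting −1: 4985 is a Miller–Rabin witness and 7473 is composite.
Base 7068: x_0 = 7068^467 mod 7473 = 4095. x_0 is neither 1 nor 7472, so continue squaring. x_1 = 4095^2 mod 7473 = 7086. x_2 = 7086^2 mod 7473 = 309. x_3 = 309^2 mod 7473 = 5805. Reached i = s−1 = 3 without hitting −1: 7068 is a Miller–Rabin witness and 7473 is composite.
The smallest witness among the given bases is 17.

17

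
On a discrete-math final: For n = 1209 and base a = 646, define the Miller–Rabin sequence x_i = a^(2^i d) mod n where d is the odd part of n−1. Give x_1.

211

n − 1 = 1208 = 2^3 · 151, so s = 3 and d = 151.
x_0 = 646^151 mod 1209 = 646.
x_1 = 646^2 mod 1209 = 211.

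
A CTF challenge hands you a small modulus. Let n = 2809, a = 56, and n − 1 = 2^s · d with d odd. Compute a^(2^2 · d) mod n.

n − 1 = 2808 = 2^3 · 351, so s = 3 and d = 351.
x_0 = 56^351 mod 2809 = 1613.
x_1 = 1613^2 mod 2809 = 635.
x_2 = 635^2 mod 2809 = 1538.

1538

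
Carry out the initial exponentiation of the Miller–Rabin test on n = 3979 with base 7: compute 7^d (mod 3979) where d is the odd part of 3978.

2361

n − 1 = 3978 = 2^1 · 1989, so s = 1 and d = 1989.
7^1989 mod 3979 = 2361.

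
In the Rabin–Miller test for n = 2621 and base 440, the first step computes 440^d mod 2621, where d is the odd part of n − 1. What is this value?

2149

n − 1 = 2620 = 2^2 · 655, so s = 2 and d = 655.
By repeated squaring, 440^655 ≡ 2149 (mod 2621).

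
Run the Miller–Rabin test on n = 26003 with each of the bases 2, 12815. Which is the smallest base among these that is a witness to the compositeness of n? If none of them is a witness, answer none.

n − 1 = 26002 = 2^1 · 13001, so s = 1 and d = 13001.
Base 2: x_0 = 2^13001 mod 26003 = 26002. x_0 = 26002 ≡ −1, so 2 is not a witness.
Base 12815: x_0 = 12815^13001 mod 26003 = 1. x_0 = 1, so 12815 is not a witness.
No listed base is a witness for 26003.

none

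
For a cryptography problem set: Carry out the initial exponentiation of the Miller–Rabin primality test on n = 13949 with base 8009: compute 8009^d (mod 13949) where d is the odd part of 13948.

1223

n − 1 = 13948 = 2^2 · 3487, so s = 2 and d = 3487.
Repeated squaring mod 13949: 8009^1 ≡ 8009, 8009^2 ≡ 6579, 8009^4 ≡ 13443, 8009^8 ≡ 4954, 8009^16 ≡ 5825, 8009^32 ≡ 6657, 8009^64 ≡ 13625, 8009^128 ≡ 7333, 8009^256 ≡ 13443, 8009^512 ≡ 4954, 8009^1024 ≡ 5825, 8009^2048 ≡ 6657.
3487 = 2048 + 1024 + 256 + 128 + 16 + 8 + 4 + 2 + 1, so 8009^3487 ≡ 6657·5825·13443·7333·5825·4954·13443·6579·8009 ≡ 1223 (mod 13949).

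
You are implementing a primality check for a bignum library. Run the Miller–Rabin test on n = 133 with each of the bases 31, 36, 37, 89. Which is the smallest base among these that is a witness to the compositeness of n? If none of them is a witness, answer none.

36

n − 1 = 132 = 2^2 · 33, so s = 2 and d = 33.
Base 31: x_0 = 31^33 mod 133 = 132. x_0 = 132 ≡ −1, so 31 is not a witness.
Base 36: x_0 = 36^33 mod 133 = 64. x_0 is neither 1 nor 132, so continue squaring. x_1 = 64^2 mod 133 = 106. Reached i = s−1 = 1 without hitting −1: 36 is a Miller–Rabin witness and 133 is composite.
Base 37: x_0 = 37^33 mod 133 = 113. x_0 is neither 1 nor 132, so continue squaring. x_1 = 113^2 mod 133 = 1. x_1 = 1 but x_0 ≠ ±1, a nontrivial square root of 1 — 37 is a witness and 133 is composite.
Base 89: x_0 = 89^33 mod 133 = 27. x_0 is neither 1 nor 132, so continue squaring. x_1 = 27^2 mod 133 = 64. Reached i = s−1 = 1 without hitting −1: 89 is a Miller–Rabin witness and 133 is composite.
The smallest witness among the given bases is 36.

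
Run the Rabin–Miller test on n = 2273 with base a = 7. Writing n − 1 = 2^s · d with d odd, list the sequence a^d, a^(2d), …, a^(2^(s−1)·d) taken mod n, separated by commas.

n − 1 = 2272 = 2^5 · 71, so s = 5 and d = 71.
x_0 = 7^71 mod 2273 = 1293.
x_1 = 1293^2 mod 2273 = 1194.
x_2 = 1194^2 mod 2273 = 465.
x_3 = 465^2 mod 2273 = 290.
x_4 = 290^2 mod 2273 = 2272.

1293, 1194, 465, 290, 2272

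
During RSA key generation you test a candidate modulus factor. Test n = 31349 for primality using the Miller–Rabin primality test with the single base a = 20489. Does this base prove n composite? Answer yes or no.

yes

n − 1 = 31348 = 2^2 · 7837, so s = 2 and d = 7837.
Repeated squaring mod 31349: 20489^1 ≡ 20489, 20489^2 ≡ 4662, 20489^4 ≡ 9387, 20489^8 ≡ 25079, 20489^16 ≡ 1254, 20489^32 ≡ 5066, 20489^64 ≡ 20874, 20489^128 ≡ 4125, 20489^256 ≡ 24467, 20489^512 ≡ 24934, 20489^1024 ≡ 22337, 20489^2048 ≡ 22234, 20489^4096 ≡ 8375.
7837 = 4096 + 2048 + 1024 + 512 + 128 + 16 + 8 + 4 + 1, so 20489^7837 ≡ 8375·22234·22337·24934·4125·1254·25079·9387·20489 ≡ 1690 (mod 31349).
x_0 = 20489^7837 mod 31349 = 1690.
x_0 is neither 1 nor 31348, so continue squaring.
x_1 = 1690^2 mod 31349 = 3341.
Reached i = s−1 = 1 without hitting −1: 20489 is a Miller–Rabin witness and 31349 is composite.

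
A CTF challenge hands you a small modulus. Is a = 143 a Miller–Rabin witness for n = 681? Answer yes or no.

yes

n − 1 = 680 = 2^3 · 85, so s = 3 and d = 85.
x_0 = 143^85 mod 681 = 266.
x_0 is neither 1 nor 680, so continue squaring.
x_1 = 266^2 mod 681 = 613.
x_2 = 613^2 mod 681 = 538.
Reached i = s−1 = 2 without hitting −1: 143 is a Miller–Rabin witness and 681 is composite.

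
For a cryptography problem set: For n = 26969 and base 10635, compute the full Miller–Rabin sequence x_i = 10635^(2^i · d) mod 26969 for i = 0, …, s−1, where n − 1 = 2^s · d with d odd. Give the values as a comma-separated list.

n − 1 = 26968 = 2^3 · 3371, so s = 3 and d = 3371.
x_0 = 10635^3371 mod 26969 = 20185.
x_1 = 20185^2 mod 26969 = 13542.
x_2 = 13542^2 mod 26969 = 23533.

20185, 13542, 23533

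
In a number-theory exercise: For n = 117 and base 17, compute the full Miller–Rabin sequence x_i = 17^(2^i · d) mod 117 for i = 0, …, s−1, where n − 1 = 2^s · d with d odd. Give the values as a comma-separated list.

62, 100

n − 1 = 116 = 2^2 · 29, so s = 2 and d = 29.
x_0 = 17^29 mod 117 = 62.
x_1 = 62^2 mod 117 = 100.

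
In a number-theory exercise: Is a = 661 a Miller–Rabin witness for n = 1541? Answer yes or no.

n − 1 = 1540 = 2^2 · 385, so s = 2 and d = 385.
Repeated squaring mod 1541: 661^1 ≡ 661, 661^2 ≡ 818, 661^4 ≡ 330, 661^8 ≡ 1030, 661^16 ≡ 692, 661^32 ≡ 1154, 661^64 ≡ 292, 661^128 ≡ 509, 661^256 ≡ 193.
385 = 256 + 128 + 1, so 661^385 ≡ 193·509·661 ≡ 1540 (mod 1541).
x_0 = 661^385 mod 1541 = 1540.
x_0 = 1540 ≡ −1, so 661 is not a witness.

no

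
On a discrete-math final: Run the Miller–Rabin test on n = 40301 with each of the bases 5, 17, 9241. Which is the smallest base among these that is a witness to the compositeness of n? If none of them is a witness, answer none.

5

n − 1 = 40300 = 2^2 · 10075, so s = 2 and d = 10075.
Base 5: x_0 = 5^10075 mod 40301 = 38460. x_0 is neither 1 nor 40300, so continue squaring. x_1 = 38460^2 mod 40301 = 3997. Reached i = s−1 = 1 without hitting −1: 5 is a Miller–Rabin witness and 40301 is composite.
Base 17: x_0 = 17^10075 mod 40301 = 33388. x_0 is neither 1 nor 40300, so continue squaring. x_1 = 33388^2 mod 40301 = 32884. Reached i = s−1 = 1 without hitting −1: 17 is a Miller–Rabin witness and 40301 is composite.
Base 9241: x_0 = 9241^10075 mod 40301 = 17185. x_0 is neither 1 nor 40300, so continue squaring. x_1 = 17185^2 mod 40301 = 38798. Reached i = s−1 = 1 without hitting −1: 9241 is a Miller–Rabin witness and 40301 is composite.
The smallest witness among the given bases is 5.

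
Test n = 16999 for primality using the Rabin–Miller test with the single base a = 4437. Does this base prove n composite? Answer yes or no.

n − 1 = 16998 = 2^1 · 8499, so s = 1 and d = 8499.
By repeated squaring, 4437^8499 ≡ 15799 (mod 16999).
x_0 = 4437^8499 mod 16999 = 15799.
x_0 ∉ {1, 16998} and s = 1, so 4437 is a Miller–Rabin witness and 16999 is composite.

yes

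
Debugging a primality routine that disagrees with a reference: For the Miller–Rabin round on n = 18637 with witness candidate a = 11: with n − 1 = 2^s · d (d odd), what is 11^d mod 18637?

n − 1 = 18636 = 2^2 · 4659, so s = 2 and d = 4659.
11^4659 mod 18637 = 1.

1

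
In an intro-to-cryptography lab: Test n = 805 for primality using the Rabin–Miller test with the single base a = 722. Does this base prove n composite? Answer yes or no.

yes

n − 1 = 804 = 2^2 · 201, so s = 2 and d = 201.
x_0 = 722^201 mod 805 = 407.
x_0 is neither 1 nor 804, so continue squaring.
x_1 = 407^2 mod 805 = 624.
Reached i = s−1 = 1 without hitting −1: 722 is a Miller–Rabin witness and 805 is composite.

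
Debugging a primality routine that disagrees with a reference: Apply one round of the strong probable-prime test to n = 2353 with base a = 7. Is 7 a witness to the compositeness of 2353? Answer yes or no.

no

n − 1 = 2352 = 2^4 · 147, so s = 4 and d = 147.
Repeated squaring mod 2353: 7^1 ≡ 7, 7^2 ≡ 49, 7^4 ≡ 48, 7^8 ≡ 2304, 7^16 ≡ 48, 7^32 ≡ 2304, 7^64 ≡ 48, 7^128 ≡ 2304.
147 = 128 + 16 + 2 + 1, so 7^147 ≡ 2304·48·49·7 ≡ 343 (mod 2353).
x_0 = 7^147 mod 2353 = 343.
x_0 is neither 1 nor 2352, so continue squaring.
x_1 = 343^2 mod 2353 = 2352.
x_1 ≡ −1, so 7 is not a witness.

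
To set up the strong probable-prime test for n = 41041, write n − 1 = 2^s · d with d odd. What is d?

Halving: 41040 → 20520 → 10260 → 5130 → 2565; 2565 is odd.
So 41040 = 2^4 · 2565.

2565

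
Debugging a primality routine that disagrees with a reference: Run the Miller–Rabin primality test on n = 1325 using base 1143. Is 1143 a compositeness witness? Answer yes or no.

n − 1 = 1324 = 2^2 · 331, so s = 2 and d = 331.
Repeated squaring mod 1325: 1143^1 ≡ 1143, 1143^2 ≡ 1324, 1143^4 ≡ 1, 1143^8 ≡ 1, 1143^16 ≡ 1, 1143^32 ≡ 1, 1143^64 ≡ 1, 1143^128 ≡ 1, 1143^256 ≡ 1.
331 = 256 + 64 + 8 + 2 + 1, so 1143^331 ≡ 1·1·1·1324·1143 ≡ 182 (mod 1325).
x_0 = 1143^331 mod 1325 = 182.
x_0 is neither 1 nor 1324, so continue squaring.
x_1 = 182^2 mod 1325 = 1324.
x_1 ≡ −1, so 1143 is not a witness.

no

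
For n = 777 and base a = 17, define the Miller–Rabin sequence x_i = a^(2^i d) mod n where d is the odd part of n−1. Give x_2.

n − 1 = 776 = 2^3 · 97, so s = 3 and d = 97.
Repeated squaring mod 777: 17^1 ≡ 17, 17^2 ≡ 289, 17^4 ≡ 382, 17^8 ≡ 625, 17^16 ≡ 571, 17^32 ≡ 478, 17^64 ≡ 46.
97 = 64 + 32 + 1, so 17^97 ≡ 46·478·17 ≡ 59 (mod 777).
x_0 = 59.
x_1 = 59^2 mod 777 = 373.
x_2 = 373^2 mod 777 = 46.

46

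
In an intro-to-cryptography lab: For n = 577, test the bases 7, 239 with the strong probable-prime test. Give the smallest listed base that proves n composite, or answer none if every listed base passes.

n − 1 = 576 = 2^6 · 9, so s = 6 and d = 9.
Base 7: x_0 = 7^9 mod 577 = 535. x_0 is neither 1 nor 576, so continue squaring. x_1 = 535^2 mod 577 = 33. x_2 = 33^2 mod 577 = 512. x_3 = 512^2 mod 577 = 186. x_4 = 186^2 mod 577 = 553. x_5 = 553^2 mod 577 = 576. x_5 ≡ −1, so 7 is not a witness.
Base 239: x_0 = 239^9 mod 577 = 362. x_0 is neither 1 nor 576, so continue squaring. x_1 = 362^2 mod 577 = 65. x_2 = 65^2 mod 577 = 186. x_3 = 186^2 mod 577 = 553. x_4 = 553^2 mod 577 = 576. x_4 ≡ −1, so 239 is not a witness.
No listed base is a witness for 577.

none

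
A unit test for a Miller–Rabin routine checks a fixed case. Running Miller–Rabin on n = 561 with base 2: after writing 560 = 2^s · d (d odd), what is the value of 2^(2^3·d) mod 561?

n − 1 = 560 = 2^4 · 35, so s = 4 and d = 35.
x_0 = 2^35 mod 561 = 263.
x_1 = 263^2 mod 561 = 166.
x_2 = 166^2 mod 561 = 67.
x_3 = 67^2 mod 561 = 1.

1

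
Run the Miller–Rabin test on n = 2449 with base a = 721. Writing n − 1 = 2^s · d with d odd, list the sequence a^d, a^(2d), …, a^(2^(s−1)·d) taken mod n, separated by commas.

n − 1 = 2448 = 2^4 · 153, so s = 4 and d = 153.
x_0 = 721^153 mod 2449 = 512.
x_1 = 512^2 mod 2449 = 101.
x_2 = 101^2 mod 2449 = 405.
x_3 = 405^2 mod 2449 = 2391.

512, 101, 405, 2391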